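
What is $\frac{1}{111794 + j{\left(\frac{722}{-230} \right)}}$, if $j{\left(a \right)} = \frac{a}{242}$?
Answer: $\frac{27830}{3111226659} \approx 8.945 \cdot 10^{-6}$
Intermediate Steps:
$j{\left(a \right)} = \frac{a}{242}$ ($j{\left(a \right)} = a \frac{1}{242} = \frac{a}{242}$)
$\frac{1}{111794 + j{\left(\frac{722}{-230} \right)}} = \frac{1}{111794 + \frac{722 \frac{1}{-230}}{242}} = \frac{1}{111794 + \frac{722 \left(- \frac{1}{230}\right)}{242}} = \frac{1}{111794 + \frac{1}{242} \left(- \frac{361}{115}\right)} = \frac{1}{111794 - \frac{361}{27830}} = \frac{1}{\frac{3111226659}{27830}} = \frac{27830}{3111226659}$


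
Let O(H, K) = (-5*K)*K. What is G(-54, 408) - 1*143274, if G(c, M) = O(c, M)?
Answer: -975594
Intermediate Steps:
O(H, K) = -5*K**2
G(c, M) = -5*M**2
G(-54, 408) - 1*143274 = -5*408**2 - 1*143274 = -5*166464 - 143274 = -832320 - 143274 = -975594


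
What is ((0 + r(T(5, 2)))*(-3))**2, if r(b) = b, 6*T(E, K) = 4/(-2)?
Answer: 1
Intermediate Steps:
T(E, K) = -1/3 (T(E, K) = (4/(-2))/6 = (4*(-1/2))/6 = (1/6)*(-2) = -1/3)
((0 + r(T(5, 2)))*(-3))**2 = ((0 - 1/3)*(-3))**2 = (-1/3*(-3))**2 = 1**2 = 1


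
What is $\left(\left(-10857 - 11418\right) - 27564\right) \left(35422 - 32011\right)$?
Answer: $-170000829$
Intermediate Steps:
$\left(\left(-10857 - 11418\right) - 27564\right) \left(35422 - 32011\right) = \left(-22275 - 27564\right) 3411 = \left(-49839\right) 3411 = -170000829$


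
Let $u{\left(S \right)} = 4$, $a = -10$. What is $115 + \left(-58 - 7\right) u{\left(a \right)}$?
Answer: $-145$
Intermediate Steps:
$115 + \left(-58 - 7\right) u{\left(a \right)} = 115 + \left(-58 - 7\right) 4 = 115 - 260 = -145$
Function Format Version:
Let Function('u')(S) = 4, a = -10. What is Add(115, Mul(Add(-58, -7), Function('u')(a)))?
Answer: -145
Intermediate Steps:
Add(115, Mul(Add(-58, -7), Function('u')(a))) = Add(115, Mul(Add(-58, -7), 4)) = Add(115, Mul(-65, 4)) = Add(115, -260) = -145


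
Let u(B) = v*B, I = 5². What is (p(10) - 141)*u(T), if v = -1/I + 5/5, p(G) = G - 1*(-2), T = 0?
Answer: 0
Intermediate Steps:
I = 25
p(G) = 2 + G (p(G) = G + 2 = 2 + G)
v = 24/25 (v = -1/25 + 5/5 = -1*1/25 + 5*(⅕) = -1/25 + 1 = 24/25 ≈ 0.96000)
u(B) = 24*B/25
(p(10) - 141)*u(T) = ((2 + 10) - 141)*((24/25)*0) = (12 - 141)*0 = -129*0 = 0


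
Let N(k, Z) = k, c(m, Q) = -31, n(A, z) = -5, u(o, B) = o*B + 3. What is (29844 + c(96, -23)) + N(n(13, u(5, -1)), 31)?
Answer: 29808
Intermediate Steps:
u(o, B) = 3 + B*o (u(o, B) = B*o + 3 = 3 + B*o)
(29844 + c(96, -23)) + N(n(13, u(5, -1)), 31) = (29844 - 31) - 5 = 29813 - 5 = 29808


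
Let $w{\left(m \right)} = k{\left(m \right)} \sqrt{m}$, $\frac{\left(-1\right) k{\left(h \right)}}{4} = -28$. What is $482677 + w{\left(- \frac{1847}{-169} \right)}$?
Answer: $482677 + \frac{112 \sqrt{1847}}{13} \approx 4.8305 \cdot 10^{5}$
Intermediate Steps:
$k{\left(h \right)} = 112$ ($k{\left(h \right)} = \left(-4\right) \left(-28\right) = 112$)
$w{\left(m \right)} = 112 \sqrt{m}$
$482677 + w{\left(- \frac{1847}{-169} \right)} = 482677 + 112 \sqrt{- \frac{1847}{-169}} = 482677 + 112 \sqrt{\left(-1847\right) \left(- \frac{1}{169}\right)} = 482677 + 112 \sqrt{\frac{1847}{169}} = 482677 + 112 \frac{\sqrt{1847}}{13} = 482677 + \frac{112 \sqrt{1847}}{13}$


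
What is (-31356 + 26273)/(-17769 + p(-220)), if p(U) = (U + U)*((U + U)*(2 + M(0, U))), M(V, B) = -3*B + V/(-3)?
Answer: -5083/128145431 ≈ -3.9666e-5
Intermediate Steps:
M(V, B) = -3*B - V/3 (M(V, B) = -3*B + V*(-⅓) = -3*B - V/3)
p(U) = 4*U²*(2 - 3*U) (p(U) = (U + U)*((U + U)*(2 + (-3*U - ⅓*0))) = (2*U)*((2*U)*(2 + (-3*U + 0))) = (2*U)*((2*U)*(2 - 3*U)) = (2*U)*(2*U*(2 - 3*U)) = 4*U²*(2 - 3*U))
(-31356 + 26273)/(-17769 + p(-220)) = (-31356 + 26273)/(-17769 + (-220)²*(8 - 12*(-220))) = -5083/(-17769 + 48400*(8 + 2640)) = -5083/(-17769 + 48400*2648) = -5083/(-17769 + 128163200) = -5083/128145431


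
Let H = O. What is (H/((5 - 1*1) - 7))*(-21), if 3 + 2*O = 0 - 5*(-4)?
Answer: 119/2 ≈ 59.500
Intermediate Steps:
O = 17/2 (O = -3/2 + (0 - 5*(-4))/2 = -3/2 + (0 + 20)/2 = -3/2 + (½)*20 = -3/2 + 10 = 17/2 ≈ 8.5000)
H = 17/2 ≈ 8.5000
(H/((5 - 1*1) - 7))*(-21) = ((17/2)/((5 - 1*1) - 7))*(-21) = ((17/2)/((5 - 1) - 7))*(-21) = ((17/2)/(4 - 7))*(-21) = ((17/2)/(-3))*(-21) = -⅓*17/2*(-21) = -17/6*(-21) = 119/2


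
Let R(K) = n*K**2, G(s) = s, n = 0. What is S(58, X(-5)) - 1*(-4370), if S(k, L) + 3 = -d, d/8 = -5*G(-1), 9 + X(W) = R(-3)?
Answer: 4327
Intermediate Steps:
R(K) = 0 (R(K) = 0*K**2 = 0)
X(W) = -9 (X(W) = -9 + 0 = -9)
d = 40 (d = 8*(-5*(-1)) = 8*5 = 40)
S(k, L) = -43 (S(k, L) = -3 - 1*40 = -3 - 40 = -43)
S(58, X(-5)) - 1*(-4370) = -43 - 1*(-4370) = -43 + 4370 = 4327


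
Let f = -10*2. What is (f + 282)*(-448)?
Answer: -117376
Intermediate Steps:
f = -20
(f + 282)*(-448) = (-20 + 282)*(-448) = 262*(-448) = -117376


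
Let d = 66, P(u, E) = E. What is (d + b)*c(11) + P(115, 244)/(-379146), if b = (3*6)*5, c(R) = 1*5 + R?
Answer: 473174086/189573 ≈ 2496.0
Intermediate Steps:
c(R) = 5 + R
b = 90 (b = 18*5 = 90)
(d + b)*c(11) + P(115, 244)/(-379146) = (66 + 90)*(5 + 11) + 244/(-379146) = 156*16 + 244*(-1/379146) = 2496 - 122/189573 = 473174086/189573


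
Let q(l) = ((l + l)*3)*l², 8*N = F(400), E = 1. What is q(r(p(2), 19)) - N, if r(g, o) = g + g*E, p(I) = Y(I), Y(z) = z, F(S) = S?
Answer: 334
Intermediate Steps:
N = 50 (N = (⅛)*400 = 50)
p(I) = I
r(g, o) = 2*g (r(g, o) = g + g*1 = g + g = 2*g)
q(l) = 6*l³ (q(l) = ((2*l)*3)*l² = (6*l)*l² = 6*l³)
q(r(p(2), 19)) - N = 6*(2*2)³ - 1*50 = 6*4³ - 50 = 6*64 - 50 = 384 - 50 = 334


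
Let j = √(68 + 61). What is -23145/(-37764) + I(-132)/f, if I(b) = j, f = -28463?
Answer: 7715/12588 - √129/28463 ≈ 0.61249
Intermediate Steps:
j = √129 ≈ 11.358
I(b) = √129
-23145/(-37764) + I(-132)/f = -23145/(-37764) + √129/(-28463) = -23145*(-1/37764) + √129*(-1/28463) = 7715/12588 - √129/28463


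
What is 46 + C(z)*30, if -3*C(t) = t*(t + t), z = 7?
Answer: -934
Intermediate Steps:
C(t) = -2*t²/3 (C(t) = -t*(t + t)/3 = -t*2*t/3 = -2*t²/3)
46 + C(z)*30 = 46 - ⅔*7²*30 = 46 - ⅔*49*30 = 46 - 98/3*30 = 46 - 980 = -934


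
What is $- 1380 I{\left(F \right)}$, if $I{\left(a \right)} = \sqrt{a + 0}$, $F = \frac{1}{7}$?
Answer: $- \frac{1380 \sqrt{7}}{7} \approx -521.59$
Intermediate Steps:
$F = \frac{1}{7} \approx 0.14286$
$I{\left(a \right)} = \sqrt{a}$
$- 1380 I{\left(F \right)} = - \frac{1380}{\sqrt{7}} = - 1380 \frac{\sqrt{7}}{7} = - \frac{1380 \sqrt{7}}{7}$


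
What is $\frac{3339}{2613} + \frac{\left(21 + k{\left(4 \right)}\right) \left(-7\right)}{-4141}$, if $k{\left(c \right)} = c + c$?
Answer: $\frac{4785746}{3606811} \approx 1.3269$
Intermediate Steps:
$k{\left(c \right)} = 2 c$
$\frac{3339}{2613} + \frac{\left(21 + k{\left(4 \right)}\right) \left(-7\right)}{-4141} = \frac{3339}{2613} + \frac{\left(21 + 2 \cdot 4\right) \left(-7\right)}{-4141} = 3339 \cdot \frac{1}{2613} + \left(21 + 8\right) \left(-7\right) \left(- \frac{1}{4141}\right) = \frac{1113}{871} + 29 \left(-7\right) \left(- \frac{1}{4141}\right) = \frac{1113}{871} - - \frac{203}{4141} = \frac{1113}{871} + \frac{203}{4141} = \frac{4785746}{3606811}$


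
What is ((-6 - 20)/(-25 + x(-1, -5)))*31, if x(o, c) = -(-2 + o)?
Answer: 403/11 ≈ 36.636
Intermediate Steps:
x(o, c) = 2 - o
((-6 - 20)/(-25 + x(-1, -5)))*31 = ((-6 - 20)/(-25 + (2 - 1*(-1))))*31 = -26/(-25 + (2 + 1))*31 = -26/(-25 + 3)*31 = -26/(-22)*31 = -26*(-1/22)*31 = (13/11)*31 = 403/11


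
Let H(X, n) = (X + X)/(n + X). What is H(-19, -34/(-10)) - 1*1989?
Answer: -77476/39 ≈ -1986.6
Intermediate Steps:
H(X, n) = 2*X/(X + n) (H(X, n) = (2*X)/(X + n) = 2*X/(X + n))
H(-19, -34/(-10)) - 1*1989 = 2*(-19)/(-19 - 34/(-10)) - 1*1989 = 2*(-19)/(-19 - 34*(-⅒)) - 1989 = 2*(-19)/(-19 + 17/5) - 1989 = 2*(-19)/(-78/5) - 1989 = 2*(-19)*(-5/78) - 1989 = 95/39 - 1989 = -77476/39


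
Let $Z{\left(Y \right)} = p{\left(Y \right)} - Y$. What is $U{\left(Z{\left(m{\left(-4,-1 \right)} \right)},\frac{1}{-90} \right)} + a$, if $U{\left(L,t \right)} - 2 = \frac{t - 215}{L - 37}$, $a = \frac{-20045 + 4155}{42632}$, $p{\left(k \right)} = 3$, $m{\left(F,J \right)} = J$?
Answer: $\frac{257753153}{31654260} \approx 8.1428$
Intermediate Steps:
$a = - \frac{7945}{21316}$ ($a = \left(-15890\right) \frac{1}{42632} = - \frac{7945}{21316} \approx -0.37272$)
$Z{\left(Y \right)} = 3 - Y$
$U{\left(L,t \right)} = 2 + \frac{-215 + t}{-37 + L}$ ($U{\left(L,t \right)} = 2 + \frac{t - 215}{L - 37} = 2 + \frac{-215 + t}{-37 + L}$)
$U{\left(Z{\left(m{\left(-4,-1 \right)} \right)},\frac{1}{-90} \right)} + a = \frac{-289 + \frac{1}{-90} + 2 \left(3 - -1\right)}{-37 + \left(3 - -1\right)} - \frac{7945}{21316} = \frac{-289 - \frac{1}{90} + 2 \left(3 + 1\right)}{-37 + \left(3 + 1\right)} - \frac{7945}{21316} = \frac{-289 - \frac{1}{90} + 2 \cdot 4}{-37 + 4} - \frac{7945}{21316} = \frac{-289 - \frac{1}{90} + 8}{-33} - \frac{7945}{21316} = \left(- \frac{1}{33}\right) \left(- \frac{25291}{90}\right) - \frac{7945}{21316} = \frac{25291}{2970} - \frac{7945}{21316} = \frac{257753153}{31654260}$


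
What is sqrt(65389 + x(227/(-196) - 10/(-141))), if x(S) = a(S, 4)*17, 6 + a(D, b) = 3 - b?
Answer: sqrt(65270) ≈ 255.48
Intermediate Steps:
a(D, b) = -3 - b (a(D, b) = -6 + (3 - b) = -3 - b)
x(S) = -119 (x(S) = (-3 - 1*4)*17 = (-3 - 4)*17 = -7*17 = -119)
sqrt(65389 + x(227/(-196) - 10/(-141))) = sqrt(65389 - 119) = sqrt(65270)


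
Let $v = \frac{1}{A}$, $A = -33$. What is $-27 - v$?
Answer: $- \frac{890}{33} \approx -26.97$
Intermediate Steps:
$v = - \frac{1}{33}$ ($v = \frac{1}{-33} = - \frac{1}{33} \approx -0.030303$)
$-27 - v = -27 - - \frac{1}{33} = -27 + \frac{1}{33} = - \frac{890}{33}$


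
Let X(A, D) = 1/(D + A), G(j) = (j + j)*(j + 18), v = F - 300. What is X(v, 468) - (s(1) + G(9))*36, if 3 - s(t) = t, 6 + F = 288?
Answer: -7905599/450 ≈ -17568.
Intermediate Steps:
F = 282 (F = -6 + 288 = 282)
s(t) = 3 - t
v = -18 (v = 282 - 300 = -18)
G(j) = 2*j*(18 + j) (G(j) = (2*j)*(18 + j) = 2*j*(18 + j))
X(A, D) = 1/(A + D)
X(v, 468) - (s(1) + G(9))*36 = 1/(-18 + 468) - ((3 - 1*1) + 2*9*(18 + 9))*36 = 1/450 - ((3 - 1) + 2*9*27)*36 = 1/450 - (2 + 486)*36 = 1/450 - 488*36 = 1/450 - 1*17568 = 1/450 - 17568 = -7905599/450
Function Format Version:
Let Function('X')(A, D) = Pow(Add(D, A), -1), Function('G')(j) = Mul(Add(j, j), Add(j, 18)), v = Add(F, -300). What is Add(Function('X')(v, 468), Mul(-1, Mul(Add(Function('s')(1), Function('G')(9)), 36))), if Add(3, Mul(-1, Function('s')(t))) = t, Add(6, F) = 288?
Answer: Rational(-7905599, 450) ≈ -17568.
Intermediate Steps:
F = 282 (F = Add(-6, 288) = 282)
Function('s')(t) = Add(3, Mul(-1, t))
v = -18 (v = Add(282, -300) = -18)
Function('G')(j) = Mul(2, j, Add(18, j)) (Function('G')(j) = Mul(Mul(2, j), Add(18, j)) = Mul(2, j, Add(18, j)))
Function('X')(A, D) = Pow(Add(A, D), -1)
Add(Function('X')(v, 468), Mul(-1, Mul(Add(Function('s')(1), Function('G')(9)), 36))) = Add(Pow(Add(-18, 468), -1), Mul(-1, Mul(Add(Add(3, Mul(-1, 1)), Mul(2, 9, Add(18, 9))), 36))) = Add(Pow(450, -1), Mul(-1, Mul(Add(Add(3, -1), Mul(2, 9, 27)), 36))) = Add(Rational(1, 450), Mul(-1, Mul(Add(2, 486), 36))) = Add(Rational(1, 450), Mul(-1, Mul(488, 36))) = Add(Rational(1, 450), Mul(-1, 17568)) = Add(Rational(1, 450), -17568) = Rational(-7905599, 450)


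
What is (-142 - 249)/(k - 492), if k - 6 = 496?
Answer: -391/10 ≈ -39.100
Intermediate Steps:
k = 502 (k = 6 + 496 = 502)
(-142 - 249)/(k - 492) = (-142 - 249)/(502 - 492) = -391/10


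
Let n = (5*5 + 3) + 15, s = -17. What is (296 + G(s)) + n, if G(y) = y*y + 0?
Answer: 628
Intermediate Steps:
G(y) = y² (G(y) = y² + 0 = y²)
n = 43 (n = (25 + 3) + 15 = 28 + 15 = 43)
(296 + G(s)) + n = (296 + (-17)²) + 43 = (296 + 289) + 43 = 585 + 43 = 628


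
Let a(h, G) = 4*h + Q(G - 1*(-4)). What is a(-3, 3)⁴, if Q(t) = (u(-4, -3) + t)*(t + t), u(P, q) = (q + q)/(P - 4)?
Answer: 1387488001/16 ≈ 8.6718e+7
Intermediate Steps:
u(P, q) = 2*q/(-4 + P) (u(P, q) = (2*q)/(-4 + P) = 2*q/(-4 + P))
Q(t) = 2*t*(¾ + t) (Q(t) = (2*(-3)/(-4 - 4) + t)*(t + t) = (2*(-3)/(-8) + t)*(2*t) = (2*(-3)*(-⅛) + t)*(2*t) = (¾ + t)*(2*t) = 2*t*(¾ + t))
a(h, G) = 4*h + (4 + G)*(19 + 4*G)/2 (a(h, G) = 4*h + (G - 1*(-4))*(3 + 4*(G - 1*(-4)))/2 = 4*h + (G + 4)*(3 + 4*(G + 4))/2 = 4*h + (4 + G)*(3 + 4*(4 + G))/2 = 4*h + (4 + G)*(3 + (16 + 4*G))/2 = 4*h + (4 + G)*(19 + 4*G)/2)
a(-3, 3)⁴ = (4*(-3) + (4 + 3)*(19 + 4*3)/2)⁴ = (-12 + (½)*7*(19 + 12))⁴ = (-12 + (½)*7*31)⁴ = (-12 + 217/2)⁴ = (193/2)⁴ = 1387488001/16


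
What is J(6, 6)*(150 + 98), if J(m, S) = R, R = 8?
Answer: 1984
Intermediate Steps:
J(m, S) = 8
J(6, 6)*(150 + 98) = 8*(150 + 98) = 8*248 = 1984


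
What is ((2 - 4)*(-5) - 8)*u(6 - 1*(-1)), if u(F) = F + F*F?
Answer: 112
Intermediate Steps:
u(F) = F + F²
((2 - 4)*(-5) - 8)*u(6 - 1*(-1)) = ((2 - 4)*(-5) - 8)*((6 - 1*(-1))*(1 + (6 - 1*(-1)))) = (-2*(-5) - 8)*((6 + 1)*(1 + (6 + 1))) = (10 - 8)*(7*(1 + 7)) = 2*(7*8) = 2*56 = 112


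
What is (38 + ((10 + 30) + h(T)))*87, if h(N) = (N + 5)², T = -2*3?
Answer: 6873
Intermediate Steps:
T = -6
h(N) = (5 + N)²
(38 + ((10 + 30) + h(T)))*87 = (38 + ((10 + 30) + (5 - 6)²))*87 = (38 + (40 + (-1)²))*87 = (38 + (40 + 1))*87 = (38 + 41)*87 = 79*87 = 6873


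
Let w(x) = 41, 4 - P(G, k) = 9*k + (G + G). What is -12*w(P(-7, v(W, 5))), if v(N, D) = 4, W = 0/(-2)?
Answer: -492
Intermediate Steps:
W = 0 (W = 0*(-½) = 0)
P(G, k) = 4 - 9*k - 2*G (P(G, k) = 4 - (9*k + (G + G)) = 4 - (9*k + 2*G) = 4 - (2*G + 9*k) = 4 + (-9*k - 2*G) = 4 - 9*k - 2*G)
-12*w(P(-7, v(W, 5))) = -12*41 = -492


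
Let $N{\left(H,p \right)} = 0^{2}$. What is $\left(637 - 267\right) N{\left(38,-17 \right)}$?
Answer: $0$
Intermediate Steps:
$N{\left(H,p \right)} = 0$
$\left(637 - 267\right) N{\left(38,-17 \right)} = \left(637 - 267\right) 0 = 370 \cdot 0 = 0$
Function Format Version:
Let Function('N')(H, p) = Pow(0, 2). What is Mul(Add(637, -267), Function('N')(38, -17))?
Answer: 0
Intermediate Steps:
Function('N')(H, p) = 0
Mul(Add(637, -267), Function('N')(38, -17)) = Mul(Add(637, -267), 0) = Mul(370, 0) = 0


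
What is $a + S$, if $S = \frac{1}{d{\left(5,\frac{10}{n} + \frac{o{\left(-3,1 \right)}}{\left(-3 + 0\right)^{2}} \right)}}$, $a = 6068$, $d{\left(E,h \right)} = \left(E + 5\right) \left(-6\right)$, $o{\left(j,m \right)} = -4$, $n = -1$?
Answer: $\frac{364079}{60} \approx 6068.0$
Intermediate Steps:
$d{\left(E,h \right)} = -30 - 6 E$ ($d{\left(E,h \right)} = \left(5 + E\right) \left(-6\right) = -30 - 6 E$)
$S = - \frac{1}{60}$ ($S = \frac{1}{-30 - 30} = \frac{1}{-60} = - \frac{1}{60} \approx -0.016667$)
$a + S = 6068 - \frac{1}{60} = \frac{364079}{60}$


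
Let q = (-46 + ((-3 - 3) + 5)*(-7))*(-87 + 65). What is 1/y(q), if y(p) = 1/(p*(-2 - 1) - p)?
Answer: -3432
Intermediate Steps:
q = 858 (q = (-46 + (-6 + 5)*(-7))*(-22) = (-46 - 1*(-7))*(-22) = (-46 + 7)*(-22) = -39*(-22) = 858)
y(p) = -1/(4*p) (y(p) = 1/(p*(-3) - p) = 1/(-3*p - p) = 1/(-4*p) = -1/(4*p))
1/y(q) = 1/(-¼/858) = 1/(-¼*1/858) = 1/(-1/3432) = -3432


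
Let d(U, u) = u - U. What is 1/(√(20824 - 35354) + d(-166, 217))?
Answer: 383/161219 - I*√14530/161219 ≈ 0.0023757 - 0.00074768*I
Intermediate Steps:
1/(√(20824 - 35354) + d(-166, 217)) = 1/(√(20824 - 35354) + (217 - 1*(-166))) = 1/(√(-14530) + (217 + 166)) = 1/(I*√14530 + 383) = 1/(383 + I*√14530)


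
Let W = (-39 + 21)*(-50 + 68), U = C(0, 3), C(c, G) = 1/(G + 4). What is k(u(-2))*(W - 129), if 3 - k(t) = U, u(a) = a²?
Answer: -9060/7 ≈ -1294.3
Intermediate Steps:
C(c, G) = 1/(4 + G)
U = ⅐ (U = 1/(4 + 3) = 1/7 = ⅐ ≈ 0.14286)
W = -324 (W = -18*18 = -324)
k(t) = 20/7 (k(t) = 3 - 1*⅐ = 3 - ⅐ = 20/7)
k(u(-2))*(W - 129) = 20*(-324 - 129)/7 = (20/7)*(-453) = -9060/7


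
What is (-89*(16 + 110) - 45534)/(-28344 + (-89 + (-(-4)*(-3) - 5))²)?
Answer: 14187/4277 ≈ 3.3170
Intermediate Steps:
(-89*(16 + 110) - 45534)/(-28344 + (-89 + (-(-4)*(-3) - 5))²) = (-89*126 - 45534)/(-28344 + (-89 + (-4*3 - 5))²) = (-11214 - 45534)/(-28344 + (-89 + (-12 - 5))²) = -56748/(-28344 + (-89 - 17)²) = -56748/(-28344 + (-106)²) = -56748/(-28344 + 11236) = -56748/(-17108) = -56748*(-1/17108) = 14187/4277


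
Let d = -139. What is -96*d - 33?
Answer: 13311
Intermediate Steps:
-96*d - 33 = -96*(-139) - 33 = 13344 - 33 = 13311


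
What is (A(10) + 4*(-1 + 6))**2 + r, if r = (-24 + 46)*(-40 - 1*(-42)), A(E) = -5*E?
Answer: 944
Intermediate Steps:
r = 44 (r = 22*(-40 + 42) = 22*2 = 44)
(A(10) + 4*(-1 + 6))**2 + r = (-5*10 + 4*(-1 + 6))**2 + 44 = (-50 + 4*5)**2 + 44 = (-50 + 20)**2 + 44 = (-30)**2 + 44 = 900 + 44 = 944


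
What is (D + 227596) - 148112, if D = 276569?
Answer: 356053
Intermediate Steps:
(D + 227596) - 148112 = (276569 + 227596) - 148112 = 504165 - 148112 = 356053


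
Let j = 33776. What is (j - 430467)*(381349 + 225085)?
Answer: -240566909894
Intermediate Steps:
(j - 430467)*(381349 + 225085) = (33776 - 430467)*(381349 + 225085) = -396691*606434 = -240566909894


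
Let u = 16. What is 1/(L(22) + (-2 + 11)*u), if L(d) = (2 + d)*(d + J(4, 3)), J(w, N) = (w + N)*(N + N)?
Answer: 1/1680 ≈ 0.00059524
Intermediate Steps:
J(w, N) = 2*N*(N + w) (J(w, N) = (N + w)*(2*N) = 2*N*(N + w))
L(d) = (2 + d)*(42 + d) (L(d) = (2 + d)*(d + 2*3*(3 + 4)) = (2 + d)*(d + 2*3*7) = (2 + d)*(d + 42) = (2 + d)*(42 + d))
1/(L(22) + (-2 + 11)*u) = 1/((84 + 22² + 44*22) + (-2 + 11)*16) = 1/((84 + 484 + 968) + 9*16) = 1/(1536 + 144) = 1/1680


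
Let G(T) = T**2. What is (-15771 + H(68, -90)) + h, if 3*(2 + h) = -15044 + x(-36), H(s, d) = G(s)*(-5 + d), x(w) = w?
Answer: -1380239/3 ≈ -4.6008e+5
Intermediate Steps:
H(s, d) = s**2*(-5 + d)
h = -15086/3 (h = -2 + (-15044 - 36)/3 = -2 + (1/3)*(-15080) = -2 - 15080/3 = -15086/3 ≈ -5028.7)
(-15771 + H(68, -90)) + h = (-15771 + 68**2*(-5 - 90)) - 15086/3 = (-15771 + 4624*(-95)) - 15086/3 = (-15771 - 439280) - 15086/3 = -455051 - 15086/3 = -1380239/3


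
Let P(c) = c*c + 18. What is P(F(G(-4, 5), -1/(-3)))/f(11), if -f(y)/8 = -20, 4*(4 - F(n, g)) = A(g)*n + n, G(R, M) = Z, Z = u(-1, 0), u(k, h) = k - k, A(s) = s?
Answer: 17/80 ≈ 0.21250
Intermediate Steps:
u(k, h) = 0
Z = 0
G(R, M) = 0
F(n, g) = 4 - n/4 - g*n/4 (F(n, g) = 4 - (g*n + n)/4 = 4 - (n + g*n)/4 = 4 + (-n/4 - g*n/4) = 4 - n/4 - g*n/4)
f(y) = 160 (f(y) = -8*(-20) = 160)
P(c) = 18 + c² (P(c) = c² + 18 = 18 + c²)
P(F(G(-4, 5), -1/(-3)))/f(11) = (18 + (4 - ¼*0 - ¼*(-1/(-3))*0)²)/160 = (18 + (4 + 0 - ¼*(-1*(-⅓))*0)²)*(1/160) = (18 + (4 + 0 - ¼*⅓*0)²)*(1/160) = (18 + (4 + 0 + 0)²)*(1/160) = (18 + 4²)*(1/160) = (18 + 16)*(1/160) = 34*(1/160) = 17/80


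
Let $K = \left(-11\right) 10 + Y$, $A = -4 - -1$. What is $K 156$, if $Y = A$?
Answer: $-17628$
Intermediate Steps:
$A = -3$ ($A = -4 + 1 = -3$)
$Y = -3$
$K = -113$ ($K = \left(-11\right) 10 - 3 = -110 - 3 = -113$)
$K 156 = \left(-113\right) 156 = -17628$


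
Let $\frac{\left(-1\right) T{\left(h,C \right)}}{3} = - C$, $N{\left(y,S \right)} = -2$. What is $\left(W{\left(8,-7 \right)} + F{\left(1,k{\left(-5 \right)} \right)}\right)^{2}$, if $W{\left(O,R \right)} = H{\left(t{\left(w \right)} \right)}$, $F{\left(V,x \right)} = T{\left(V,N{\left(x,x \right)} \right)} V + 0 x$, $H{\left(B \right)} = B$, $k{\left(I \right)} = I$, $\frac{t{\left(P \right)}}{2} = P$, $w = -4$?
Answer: $196$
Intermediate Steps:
$t{\left(P \right)} = 2 P$
$T{\left(h,C \right)} = 3 C$ ($T{\left(h,C \right)} = - 3 \left(- C\right) = 3 C$)
$F{\left(V,x \right)} = - 6 V$ ($F{\left(V,x \right)} = 3 \left(-2\right) V + 0 x = - 6 V + 0 = - 6 V$)
$W{\left(O,R \right)} = -8$ ($W{\left(O,R \right)} = 2 \left(-4\right) = -8$)
$\left(W{\left(8,-7 \right)} + F{\left(1,k{\left(-5 \right)} \right)}\right)^{2} = \left(-8 - 6\right)^{2} = \left(-14\right)^{2} = 196$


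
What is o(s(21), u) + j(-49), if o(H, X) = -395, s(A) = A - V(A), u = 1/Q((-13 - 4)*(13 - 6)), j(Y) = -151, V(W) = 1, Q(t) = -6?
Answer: -546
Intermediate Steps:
u = -1/6 (u = 1/(-6) = -1/6 ≈ -0.16667)
s(A) = -1 + A (s(A) = A - 1*1 = A - 1 = -1 + A)
o(s(21), u) + j(-49) = -395 - 151 = -546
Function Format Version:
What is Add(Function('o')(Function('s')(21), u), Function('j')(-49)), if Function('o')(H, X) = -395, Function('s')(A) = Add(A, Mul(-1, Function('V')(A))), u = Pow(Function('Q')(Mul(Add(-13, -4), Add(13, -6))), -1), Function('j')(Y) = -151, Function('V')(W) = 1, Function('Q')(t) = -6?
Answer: -546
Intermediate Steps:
u = Rational(-1, 6) (u = Pow(-6, -1) = Rational(-1, 6) ≈ -0.16667)
Function('s')(A) = Add(-1, A) (Function('s')(A) = Add(A, Mul(-1, 1)) = Add(A, -1) = Add(-1, A))
Add(Function('o')(Function('s')(21), u), Function('j')(-49)) = Add(-395, -151) = -546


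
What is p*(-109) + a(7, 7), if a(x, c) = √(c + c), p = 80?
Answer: -8720 + √14 ≈ -8716.3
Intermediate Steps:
a(x, c) = √2*√c (a(x, c) = √(2*c) = √2*√c)
p*(-109) + a(7, 7) = 80*(-109) + √2*√7 = -8720 + √14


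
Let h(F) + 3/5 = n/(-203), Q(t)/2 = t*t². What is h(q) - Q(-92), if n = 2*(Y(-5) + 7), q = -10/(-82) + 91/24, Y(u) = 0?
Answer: 225819423/145 ≈ 1.5574e+6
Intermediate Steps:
q = 3851/984 (q = -10*(-1/82) + 91*(1/24) = 5/41 + 91/24 = 3851/984 ≈ 3.9136)
Q(t) = 2*t³ (Q(t) = 2*(t*t²) = 2*t³)
n = 14 (n = 2*(0 + 7) = 2*7 = 14)
h(F) = -97/145 (h(F) = -⅗ + 14/(-203) = -⅗ + 14*(-1/203) = -⅗ - 2/29 = -97/145)
h(q) - Q(-92) = -97/145 - 2*(-92)³ = -97/145 - 2*(-778688) = -97/145 - 1*(-1557376) = -97/145 + 1557376 = 225819423/145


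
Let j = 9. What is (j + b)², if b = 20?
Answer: 841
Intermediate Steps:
(j + b)² = (9 + 20)² = 29² = 841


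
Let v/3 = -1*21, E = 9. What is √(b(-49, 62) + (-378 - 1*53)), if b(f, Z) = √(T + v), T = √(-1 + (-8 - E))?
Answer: √(-431 + √3*√(-21 + I*√2)) ≈ 0.1913 + 20.755*I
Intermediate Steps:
T = 3*I*√2 (T = √(-1 + (-8 - 1*9)) = √(-1 + (-8 - 9)) = √(-1 - 17) = √(-18) = 3*I*√2 ≈ 4.2426*I)
v = -63 (v = 3*(-1*21) = 3*(-21) = -63)
b(f, Z) = √(-63 + 3*I*√2) (b(f, Z) = √(3*I*√2 - 63) = √(-63 + 3*I*√2))
√(b(-49, 62) + (-378 - 1*53)) = √(√(-63 + 3*I*√2) + (-378 - 1*53)) = √(√(-63 + 3*I*√2) + (-378 - 53)) = √(√(-63 + 3*I*√2) - 431) = √(-431 + √(-63 + 3*I*√2))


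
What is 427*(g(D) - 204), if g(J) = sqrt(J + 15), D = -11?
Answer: -86254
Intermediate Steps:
g(J) = sqrt(15 + J)
427*(g(D) - 204) = 427*(sqrt(15 - 11) - 204) = 427*(sqrt(4) - 204) = 427*(2 - 204) = 427*(-202) = -86254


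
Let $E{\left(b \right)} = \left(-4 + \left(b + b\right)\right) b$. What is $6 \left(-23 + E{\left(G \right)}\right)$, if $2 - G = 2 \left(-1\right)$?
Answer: $-42$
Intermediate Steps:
$G = 4$ ($G = 2 - 2 \left(-1\right) = 2 - -2 = 2 + 2 = 4$)
$E{\left(b \right)} = b \left(-4 + 2 b\right)$ ($E{\left(b \right)} = \left(-4 + 2 b\right) b = b \left(-4 + 2 b\right)$)
$6 \left(-23 + E{\left(G \right)}\right) = 6 \left(-23 + 2 \cdot 4 \left(-2 + 4\right)\right) = 6 \left(-23 + 2 \cdot 4 \cdot 2\right) = 6 \left(-23 + 16\right) = 6 \left(-7\right) = -42$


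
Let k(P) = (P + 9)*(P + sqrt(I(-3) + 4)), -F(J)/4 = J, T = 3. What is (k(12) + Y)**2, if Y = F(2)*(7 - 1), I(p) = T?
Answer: 44703 + 8568*sqrt(7) ≈ 67372.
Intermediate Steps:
I(p) = 3
F(J) = -4*J
Y = -48 (Y = (-4*2)*(7 - 1) = -8*6 = -48)
k(P) = (9 + P)*(P + sqrt(7)) (k(P) = (P + 9)*(P + sqrt(3 + 4)) = (9 + P)*(P + sqrt(7)))
(k(12) + Y)**2 = ((12**2 + 9*12 + 9*sqrt(7) + 12*sqrt(7)) - 48)**2 = ((144 + 108 + 9*sqrt(7) + 12*sqrt(7)) - 48)**2 = ((252 + 21*sqrt(7)) - 48)**2 = (204 + 21*sqrt(7))**2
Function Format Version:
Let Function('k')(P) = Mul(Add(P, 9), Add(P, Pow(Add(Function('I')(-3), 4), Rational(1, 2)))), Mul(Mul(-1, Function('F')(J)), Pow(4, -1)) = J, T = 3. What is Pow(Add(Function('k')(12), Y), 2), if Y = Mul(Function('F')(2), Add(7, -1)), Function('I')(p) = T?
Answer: Add(44703, Mul(8568, Pow(7, Rational(1, 2)))) ≈ 67372.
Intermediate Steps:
Function('I')(p) = 3
Function('F')(J) = Mul(-4, J)
Y = -48 (Y = Mul(Mul(-4, 2), Add(7, -1)) = Mul(-8, 6) = -48)
Function('k')(P) = Mul(Add(9, P), Add(P, Pow(7, Rational(1, 2)))) (Function('k')(P) = Mul(Add(P, 9), Add(P, Pow(Add(3, 4), Rational(1, 2)))) = Mul(Add(9, P), Add(P, Pow(7, Rational(1, 2)))))
Pow(Add(Function('k')(12), Y), 2) = Pow(Add(Add(Pow(12, 2), Mul(9, 12), Mul(9, Pow(7, Rational(1, 2))), Mul(12, Pow(7, Rational(1, 2)))), -48), 2) = Pow(Add(Add(144, 108, Mul(9, Pow(7, Rational(1, 2))), Mul(12, Pow(7, Rational(1, 2)))), -48), 2) = Pow(Add(Add(252, Mul(21, Pow(7, Rational(1, 2)))), -48), 2) = Pow(Add(204, Mul(21, Pow(7, Rational(1, 2)))), 2)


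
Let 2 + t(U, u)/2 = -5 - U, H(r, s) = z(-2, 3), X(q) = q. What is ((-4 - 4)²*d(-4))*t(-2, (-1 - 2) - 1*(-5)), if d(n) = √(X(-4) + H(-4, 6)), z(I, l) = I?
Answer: -640*I*√6 ≈ -1567.7*I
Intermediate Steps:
H(r, s) = -2
d(n) = I*√6 (d(n) = √(-4 - 2) = √(-6) = I*√6)
t(U, u) = -14 - 2*U (t(U, u) = -4 + 2*(-5 - U) = -4 + (-10 - 2*U) = -14 - 2*U)
((-4 - 4)²*d(-4))*t(-2, (-1 - 2) - 1*(-5)) = ((-4 - 4)²*(I*√6))*(-14 - 2*(-2)) = ((-8)²*(I*√6))*(-14 + 4) = (64*(I*√6))*(-10) = (64*I*√6)*(-10) = -640*I*√6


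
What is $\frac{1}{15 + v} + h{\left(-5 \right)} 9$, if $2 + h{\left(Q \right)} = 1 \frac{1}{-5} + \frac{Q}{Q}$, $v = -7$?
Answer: $- \frac{427}{40} \approx -10.675$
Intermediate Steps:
$h{\left(Q \right)} = - \frac{6}{5}$ ($h{\left(Q \right)} = -2 + \left(1 \frac{1}{-5} + \frac{Q}{Q}\right) = -2 + \left(1 \left(- \frac{1}{5}\right) + 1\right) = -2 + \left(- \frac{1}{5} + 1\right) = -2 + \frac{4}{5} = - \frac{6}{5}$)
$\frac{1}{15 + v} + h{\left(-5 \right)} 9 = \frac{1}{15 - 7} - \frac{54}{5} = \frac{1}{8} - \frac{54}{5} = - \frac{427}{40}$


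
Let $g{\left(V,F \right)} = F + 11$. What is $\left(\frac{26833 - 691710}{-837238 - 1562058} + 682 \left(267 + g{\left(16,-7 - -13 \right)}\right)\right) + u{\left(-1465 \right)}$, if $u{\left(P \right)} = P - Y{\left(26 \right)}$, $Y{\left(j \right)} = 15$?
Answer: $\frac{461164550445}{2399296} \approx 1.9221 \cdot 10^{5}$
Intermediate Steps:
$g{\left(V,F \right)} = 11 + F$
$u{\left(P \right)} = -15 + P$ ($u{\left(P \right)} = P - 15 = -15 + P$)
$\left(\frac{26833 - 691710}{-837238 - 1562058} + 682 \left(267 + g{\left(16,-7 - -13 \right)}\right)\right) + u{\left(-1465 \right)} = \left(\frac{26833 - 691710}{-837238 - 1562058} + 682 \left(267 + \left(11 - -6\right)\right)\right) - 1480 = \left(- \frac{664877}{-2399296} + 682 \left(267 + \left(11 + \left(-7 + 13\right)\right)\right)\right) - 1480 = \left(\left(-664877\right) \left(- \frac{1}{2399296}\right) + 682 \left(267 + \left(11 + 6\right)\right)\right) - 1480 = \left(\frac{664877}{2399296} + 682 \left(267 + 17\right)\right) - 1480 = \left(\frac{664877}{2399296} + 682 \cdot 284\right) - 1480 = \left(\frac{664877}{2399296} + 193688\right) - 1480 = \frac{464715508525}{2399296} - 1480 = \frac{461164550445}{2399296}$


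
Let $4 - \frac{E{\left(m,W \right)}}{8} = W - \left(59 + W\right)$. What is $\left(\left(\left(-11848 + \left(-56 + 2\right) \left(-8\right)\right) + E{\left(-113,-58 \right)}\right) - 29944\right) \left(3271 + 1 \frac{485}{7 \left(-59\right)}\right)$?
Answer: $- \frac{55173494928}{413} \approx -1.3359 \cdot 10^{8}$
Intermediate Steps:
$E{\left(m,W \right)} = 504$ ($E{\left(m,W \right)} = 32 - 8 \left(W - \left(59 + W\right)\right) = 32 - -472 = 32 + 472 = 504$)
$\left(\left(\left(-11848 + \left(-56 + 2\right) \left(-8\right)\right) + E{\left(-113,-58 \right)}\right) - 29944\right) \left(3271 + 1 \frac{485}{7 \left(-59\right)}\right) = \left(\left(\left(-11848 + \left(-56 + 2\right) \left(-8\right)\right) + 504\right) - 29944\right) \left(3271 + 1 \frac{485}{7 \left(-59\right)}\right) = \left(\left(\left(-11848 - -432\right) + 504\right) - 29944\right) \left(3271 + 1 \frac{485}{-413}\right) = \left(\left(\left(-11848 + 432\right) + 504\right) - 29944\right) \left(3271 + 1 \cdot 485 \left(- \frac{1}{413}\right)\right) = \left(\left(-11416 + 504\right) - 29944\right) \left(3271 + 1 \left(- \frac{485}{413}\right)\right) = \left(-10912 - 29944\right) \left(3271 - \frac{485}{413}\right) = \left(-40856\right) \frac{1350438}{413} = - \frac{55173494928}{413}$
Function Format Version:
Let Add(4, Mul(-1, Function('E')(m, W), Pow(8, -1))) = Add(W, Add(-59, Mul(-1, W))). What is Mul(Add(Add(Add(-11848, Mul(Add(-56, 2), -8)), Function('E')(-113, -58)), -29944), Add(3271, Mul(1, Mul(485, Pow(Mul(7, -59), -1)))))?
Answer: Rational(-55173494928, 413) ≈ -1.3359e+8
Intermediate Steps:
Function('E')(m, W) = 504 (Function('E')(m, W) = Add(32, Mul(-8, Add(W, Add(-59, Mul(-1, W))))) = Add(32, Mul(-8, -59)) = Add(32, 472) = 504)
Mul(Add(Add(Add(-11848, Mul(Add(-56, 2), -8)), Function('E')(-113, -58)), -29944), Add(3271, Mul(1, Mul(485, Pow(Mul(7, -59), -1))))) = Mul(Add(Add(Add(-11848, Mul(Add(-56, 2), -8)), 504), -29944), Add(3271, Mul(1, Mul(485, Pow(Mul(7, -59), -1))))) = Mul(Add(Add(Add(-11848, Mul(-54, -8)), 504), -29944), Add(3271, Mul(1, Mul(485, Pow(-413, -1))))) = Mul(Add(Add(Add(-11848, 432), 504), -29944), Add(3271, Mul(1, Mul(485, Rational(-1, 413))))) = Mul(Add(Add(-11416, 504), -29944), Add(3271, Mul(1, Rational(-485, 413)))) = Mul(Add(-10912, -29944), Add(3271, Rational(-485, 413))) = Mul(-40856, Rational(1350438, 413)) = Rational(-55173494928, 413)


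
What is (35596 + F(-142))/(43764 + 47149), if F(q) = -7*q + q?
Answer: 36448/90913 ≈ 0.40091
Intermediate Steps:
F(q) = -6*q
(35596 + F(-142))/(43764 + 47149) = (35596 - 6*(-142))/(43764 + 47149) = (35596 + 852)/90913 = 36448*(1/90913) = 36448/90913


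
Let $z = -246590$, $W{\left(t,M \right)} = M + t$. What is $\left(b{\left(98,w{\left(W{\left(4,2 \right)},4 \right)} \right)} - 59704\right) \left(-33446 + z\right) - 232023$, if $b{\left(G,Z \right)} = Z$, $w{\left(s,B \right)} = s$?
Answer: $16717357105$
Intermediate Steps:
$\left(b{\left(98,w{\left(W{\left(4,2 \right)},4 \right)} \right)} - 59704\right) \left(-33446 + z\right) - 232023 = \left(\left(2 + 4\right) - 59704\right) \left(-33446 - 246590\right) - 232023 = \left(6 - 59704\right) \left(-280036\right) - 232023 = \left(-59698\right) \left(-280036\right) - 232023 = 16717589128 - 232023 = 16717357105$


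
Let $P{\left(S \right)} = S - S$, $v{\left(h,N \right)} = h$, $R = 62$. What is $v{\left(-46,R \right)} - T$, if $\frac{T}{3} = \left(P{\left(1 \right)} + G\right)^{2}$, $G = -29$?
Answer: $-2569$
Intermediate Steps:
$P{\left(S \right)} = 0$
$T = 2523$ ($T = 3 \left(0 - 29\right)^{2} = 3 \left(-29\right)^{2} = 3 \cdot 841 = 2523$)
$v{\left(-46,R \right)} - T = -46 - 2523 = -2569$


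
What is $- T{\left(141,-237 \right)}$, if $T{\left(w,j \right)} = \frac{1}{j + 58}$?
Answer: $\frac{1}{179} \approx 0.0055866$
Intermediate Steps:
$T{\left(w,j \right)} = \frac{1}{58 + j}$
$- T{\left(141,-237 \right)} = - \frac{1}{58 - 237} = - \frac{1}{-179} = \left(-1\right) \left(- \frac{1}{179}\right) = \frac{1}{179}$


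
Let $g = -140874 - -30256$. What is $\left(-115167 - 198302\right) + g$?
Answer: $-424087$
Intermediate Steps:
$g = -110618$ ($g = -140874 + 30256 = -110618$)
$\left(-115167 - 198302\right) + g = \left(-115167 - 198302\right) - 110618 = -313469 - 110618 = -424087$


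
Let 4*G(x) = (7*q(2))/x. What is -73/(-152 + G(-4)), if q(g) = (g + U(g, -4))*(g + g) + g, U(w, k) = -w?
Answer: 584/1223 ≈ 0.47751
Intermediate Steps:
q(g) = g (q(g) = (g - g)*(g + g) + g = 0*(2*g) + g = 0 + g = g)
G(x) = 7/(2*x) (G(x) = ((7*2)/x)/4 = (14/x)/4 = 7/(2*x))
-73/(-152 + G(-4)) = -73/(-152 + (7/2)/(-4)) = -73/(-152 + (7/2)*(-¼)) = -73/(-152 - 7/8) = -73/(-1223/8) = -73*(-8/1223) = 584/1223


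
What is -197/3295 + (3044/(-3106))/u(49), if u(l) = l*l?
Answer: -739579331/12286241135 ≈ -0.060196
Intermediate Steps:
u(l) = l**2
-197/3295 + (3044/(-3106))/u(49) = -197/3295 + (3044/(-3106))/(49**2) = -197*1/3295 + (3044*(-1/3106))/2401 = -197/3295 - 1522/1553*1/2401 = -197/3295 - 1522/3728753 = -739579331/12286241135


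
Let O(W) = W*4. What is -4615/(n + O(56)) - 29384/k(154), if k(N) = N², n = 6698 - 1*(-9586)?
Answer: -148630103/97875932 ≈ -1.5186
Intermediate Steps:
O(W) = 4*W
n = 16284 (n = 6698 + 9586 = 16284)
-4615/(n + O(56)) - 29384/k(154) = -4615/(16284 + 4*56) - 29384/(154²) = -4615/(16284 + 224) - 29384/23716 = -4615/16508 - 29384*1/23716 = -4615*1/16508 - 7346/5929 = -4615/16508 - 7346/5929 = -148630103/97875932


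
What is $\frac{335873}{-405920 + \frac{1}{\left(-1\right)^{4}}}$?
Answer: $- \frac{335873}{405919} \approx -0.82744$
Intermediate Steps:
$\frac{335873}{-405920 + \frac{1}{\left(-1\right)^{4}}} = \frac{335873}{-405920 + 1^{-1}} = \frac{335873}{-405920 + 1} = \frac{335873}{-405919} = 335873 \left(- \frac{1}{405919}\right) = - \frac{335873}{405919}$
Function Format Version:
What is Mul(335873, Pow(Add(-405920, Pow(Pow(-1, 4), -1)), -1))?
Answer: Rational(-335873, 405919) ≈ -0.82744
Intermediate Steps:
Mul(335873, Pow(Add(-405920, Pow(Pow(-1, 4), -1)), -1)) = Mul(335873, Pow(Add(-405920, Pow(1, -1)), -1)) = Mul(335873, Pow(Add(-405920, 1), -1)) = Mul(335873, Pow(-405919, -1)) = Mul(335873, Rational(-1, 405919)) = Rational(-335873, 405919)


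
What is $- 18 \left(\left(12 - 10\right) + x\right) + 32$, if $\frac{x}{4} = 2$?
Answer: $-148$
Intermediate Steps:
$x = 8$ ($x = 4 \cdot 2 = 8$)
$- 18 \left(\left(12 - 10\right) + x\right) + 32 = - 18 \left(\left(12 - 10\right) + 8\right) + 32 = - 18 \left(2 + 8\right) + 32 = \left(-18\right) 10 + 32 = -180 + 32 = -148$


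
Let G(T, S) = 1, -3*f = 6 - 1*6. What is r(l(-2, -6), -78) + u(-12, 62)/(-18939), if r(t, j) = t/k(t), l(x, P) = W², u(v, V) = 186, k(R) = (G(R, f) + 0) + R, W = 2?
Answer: 24942/31565 ≈ 0.79018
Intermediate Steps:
f = 0 (f = -(6 - 1*6)/3 = -(6 - 6)/3 = -⅓*0 = 0)
k(R) = 1 + R (k(R) = (1 + 0) + R = 1 + R)
l(x, P) = 4 (l(x, P) = 2² = 4)
r(t, j) = t/(1 + t)
r(l(-2, -6), -78) + u(-12, 62)/(-18939) = 4/(1 + 4) + 186/(-18939) = 4/5 + 186*(-1/18939) = 4*(⅕) - 62/6313 = ⅘ - 62/6313 = 24942/31565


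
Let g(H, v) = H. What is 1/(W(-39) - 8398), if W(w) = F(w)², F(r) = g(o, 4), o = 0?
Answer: -1/8398 ≈ -0.00011908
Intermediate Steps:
F(r) = 0
W(w) = 0 (W(w) = 0² = 0)
1/(W(-39) - 8398) = 1/(0 - 8398) = 1/(-8398) = -1/8398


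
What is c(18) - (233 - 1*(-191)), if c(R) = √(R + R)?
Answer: -418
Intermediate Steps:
c(R) = √2*√R (c(R) = √(2*R) = √2*√R)
c(18) - (233 - 1*(-191)) = √2*√18 - (233 - 1*(-191)) = √2*(3*√2) - (233 + 191) = 6 - 1*424 = 6 - 424 = -418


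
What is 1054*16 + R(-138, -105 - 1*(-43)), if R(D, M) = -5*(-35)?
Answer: 17039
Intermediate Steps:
R(D, M) = 175
1054*16 + R(-138, -105 - 1*(-43)) = 1054*16 + 175 = 16864 + 175 = 17039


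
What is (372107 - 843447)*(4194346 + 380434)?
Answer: -2156276805200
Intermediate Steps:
(372107 - 843447)*(4194346 + 380434) = -471340*4574780 = -2156276805200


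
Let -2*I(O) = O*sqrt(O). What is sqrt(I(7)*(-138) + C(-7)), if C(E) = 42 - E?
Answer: sqrt(49 + 483*sqrt(7)) ≈ 36.427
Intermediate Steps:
I(O) = -O**(3/2)/2 (I(O) = -O*sqrt(O)/2 = -O**(3/2)/2)
sqrt(I(7)*(-138) + C(-7)) = sqrt(-7*sqrt(7)/2*(-138) + (42 - 1*(-7))) = sqrt(-7*sqrt(7)/2*(-138) + (42 + 7)) = sqrt(-7*sqrt(7)/2*(-138) + 49) = sqrt(483*sqrt(7) + 49) = sqrt(49 + 483*sqrt(7))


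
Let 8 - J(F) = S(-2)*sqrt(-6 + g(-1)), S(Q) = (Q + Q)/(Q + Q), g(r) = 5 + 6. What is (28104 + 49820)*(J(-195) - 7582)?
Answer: -590196376 - 77924*sqrt(5) ≈ -5.9037e+8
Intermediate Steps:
g(r) = 11
S(Q) = 1 (S(Q) = (2*Q)/((2*Q)) = (2*Q)*(1/(2*Q)) = 1)
J(F) = 8 - sqrt(5) (J(F) = 8 - sqrt(-6 + 11) = 8 - sqrt(5))
(28104 + 49820)*(J(-195) - 7582) = (28104 + 49820)*((8 - sqrt(5)) - 7582) = 77924*(-7574 - sqrt(5)) = -590196376 - 77924*sqrt(5)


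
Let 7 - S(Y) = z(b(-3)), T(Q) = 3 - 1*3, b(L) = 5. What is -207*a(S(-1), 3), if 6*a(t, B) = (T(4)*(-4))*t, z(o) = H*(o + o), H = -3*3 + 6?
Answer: 0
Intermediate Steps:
H = -3 (H = -9 + 6 = -3)
z(o) = -6*o (z(o) = -3*(o + o) = -6*o)
T(Q) = 0 (T(Q) = 3 - 3 = 0)
S(Y) = 37 (S(Y) = 7 - (-6)*5 = 7 - 1*(-30) = 7 + 30 = 37)
a(t, B) = 0 (a(t, B) = ((0*(-4))*t)/6 = (0*t)/6 = (⅙)*0 = 0)
-207*a(S(-1), 3) = -207*0 = 0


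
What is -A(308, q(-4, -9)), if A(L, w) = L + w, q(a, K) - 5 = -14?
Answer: -299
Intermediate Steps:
q(a, K) = -9 (q(a, K) = 5 - 14 = -9)
-A(308, q(-4, -9)) = -(308 - 9) = -1*299 = -299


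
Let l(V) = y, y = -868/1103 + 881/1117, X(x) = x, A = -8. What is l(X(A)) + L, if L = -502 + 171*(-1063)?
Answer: -224572093838/1232051 ≈ -1.8228e+5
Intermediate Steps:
L = -182275 (L = -502 - 181773 = -182275)
y = 2187/1232051 (y = -868*1/1103 + 881*(1/1117) = -868/1103 + 881/1117 = 2187/1232051 ≈ 0.0017751)
l(V) = 2187/1232051
l(X(A)) + L = 2187/1232051 - 182275 = -224572093838/1232051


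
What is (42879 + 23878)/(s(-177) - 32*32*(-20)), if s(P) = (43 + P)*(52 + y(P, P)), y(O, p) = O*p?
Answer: -66757/4184574 ≈ -0.015953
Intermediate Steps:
s(P) = (43 + P)*(52 + P**2) (s(P) = (43 + P)*(52 + P*P) = (43 + P)*(52 + P**2))
(42879 + 23878)/(s(-177) - 32*32*(-20)) = (42879 + 23878)/((2236 + (-177)**3 + 43*(-177)**2 + 52*(-177)) - 32*32*(-20)) = 66757/((2236 - 5545233 + 43*31329 - 9204) - 1024*(-20)) = 66757/((2236 - 5545233 + 1347147 - 9204) + 20480) = 66757/(-4205054 + 20480) = 66757/(-4184574) = 66757*(-1/4184574) = -66757/4184574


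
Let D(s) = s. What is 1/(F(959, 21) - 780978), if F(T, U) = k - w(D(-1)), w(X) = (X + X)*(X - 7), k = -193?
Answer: -1/781187 ≈ -1.2801e-6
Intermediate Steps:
w(X) = 2*X*(-7 + X) (w(X) = (2*X)*(-7 + X) = 2*X*(-7 + X))
F(T, U) = -209 (F(T, U) = -193 - 2*(-1)*(-7 - 1) = -193 - 2*(-1)*(-8) = -193 - 1*16 = -193 - 16 = -209)
1/(F(959, 21) - 780978) = 1/(-209 - 780978) = 1/(-781187) = -1/781187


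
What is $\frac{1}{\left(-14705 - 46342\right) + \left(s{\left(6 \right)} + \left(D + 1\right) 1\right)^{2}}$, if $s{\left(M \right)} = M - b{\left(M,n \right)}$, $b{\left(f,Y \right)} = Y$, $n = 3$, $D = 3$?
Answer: $- \frac{1}{60998} \approx -1.6394 \cdot 10^{-5}$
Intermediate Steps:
$s{\left(M \right)} = -3 + M$ ($s{\left(M \right)} = M - 3 = -3 + M$)
$\frac{1}{\left(-14705 - 46342\right) + \left(s{\left(6 \right)} + \left(D + 1\right) 1\right)^{2}} = \frac{1}{\left(-14705 - 46342\right) + \left(\left(-3 + 6\right) + \left(3 + 1\right) 1\right)^{2}} = \frac{1}{\left(-14705 - 46342\right) + \left(3 + 4 \cdot 1\right)^{2}} = \frac{1}{-61047 + \left(3 + 4\right)^{2}} = \frac{1}{-61047 + 7^{2}} = \frac{1}{-61047 + 49} = \frac{1}{-60998} = - \frac{1}{60998}$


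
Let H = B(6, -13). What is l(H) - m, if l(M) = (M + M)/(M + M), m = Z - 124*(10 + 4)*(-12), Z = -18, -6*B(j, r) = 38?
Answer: -20813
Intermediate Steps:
B(j, r) = -19/3 (B(j, r) = -⅙*38 = -19/3)
H = -19/3 ≈ -6.3333
m = 20814 (m = -18 - 124*(10 + 4)*(-12) = -18 - 1736*(-12) = -18 - 124*(-168) = -18 + 20832 = 20814)
l(M) = 1 (l(M) = (2*M)/((2*M)) = (2*M)*(1/(2*M)) = 1)
l(H) - m = 1 - 1*20814 = 1 - 20814 = -20813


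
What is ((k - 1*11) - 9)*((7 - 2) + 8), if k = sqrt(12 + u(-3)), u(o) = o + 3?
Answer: -260 + 26*sqrt(3) ≈ -214.97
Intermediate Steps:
u(o) = 3 + o
k = 2*sqrt(3) (k = sqrt(12 + (3 - 3)) = sqrt(12 + 0) = sqrt(12) = 2*sqrt(3) ≈ 3.4641)
((k - 1*11) - 9)*((7 - 2) + 8) = ((2*sqrt(3) - 1*11) - 9)*((7 - 2) + 8) = ((2*sqrt(3) - 11) - 9)*(5 + 8) = ((-11 + 2*sqrt(3)) - 9)*13 = (-20 + 2*sqrt(3))*13 = -260 + 26*sqrt(3)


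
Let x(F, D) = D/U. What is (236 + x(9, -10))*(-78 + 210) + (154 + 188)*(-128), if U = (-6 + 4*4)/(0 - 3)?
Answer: -12228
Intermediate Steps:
U = -10/3 (U = (-6 + 16)/(-3) = 10*(-⅓) = -10/3 ≈ -3.3333)
x(F, D) = -3*D/10 (x(F, D) = D/(-10/3) = D*(-3/10) = -3*D/10)
(236 + x(9, -10))*(-78 + 210) + (154 + 188)*(-128) = (236 - 3/10*(-10))*(-78 + 210) + (154 + 188)*(-128) = (236 + 3)*132 + 342*(-128) = 239*132 - 43776 = 31548 - 43776 = -12228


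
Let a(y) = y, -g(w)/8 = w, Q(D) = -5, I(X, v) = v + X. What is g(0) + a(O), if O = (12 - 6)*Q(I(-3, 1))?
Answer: -30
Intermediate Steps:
I(X, v) = X + v
g(w) = -8*w
O = -30 (O = (12 - 6)*(-5) = 6*(-5) = -30)
g(0) + a(O) = -8*0 - 30 = 0 - 30 = -30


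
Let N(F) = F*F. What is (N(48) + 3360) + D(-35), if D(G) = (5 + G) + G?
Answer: 5599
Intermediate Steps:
N(F) = F²
D(G) = 5 + 2*G
(N(48) + 3360) + D(-35) = (48² + 3360) + (5 + 2*(-35)) = (2304 + 3360) + (5 - 70) = 5664 - 65 = 5599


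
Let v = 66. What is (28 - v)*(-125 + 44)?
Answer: 3078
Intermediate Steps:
(28 - v)*(-125 + 44) = (28 - 1*66)*(-125 + 44) = (28 - 66)*(-81) = -38*(-81) = 3078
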